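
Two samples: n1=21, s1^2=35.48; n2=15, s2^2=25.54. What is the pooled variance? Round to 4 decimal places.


sp^2 = ((n1-1)*s1^2 + (n2-1)*s2^2)/(n1+n2-2)
(n1-1)*s1^2 = 20 * 35.48 = 709.6
(n2-1)*s2^2 = 14 * 25.54 = 357.56
numerator = 709.6 + 357.56 = 1067.16
n1+n2-2 = 34
sp^2 = 1067.16 / 34 = 26679/850 ≈ 31.387059

31.3871


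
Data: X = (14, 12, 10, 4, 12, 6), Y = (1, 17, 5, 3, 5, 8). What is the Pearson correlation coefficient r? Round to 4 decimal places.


r = sum((xi-xbar)(yi-ybar)) / sqrt(sum((xi-xbar)^2) * sum((yi-ybar)^2))
n = 6, xbar = 58/6 = 29/3 ≈ 9.666667, ybar = 39/6 = 6.5
Sxy = sum((xi-xbar)(yi-ybar)) = 11
Sxx = sum((xi-xbar)^2) = 226/3 ≈ 75.333333
Syy = sum((yi-ybar)^2) = 159.5
sqrt(Sxx*Syy) ≈ 109.615996
r = Sxy / sqrt(Sxx*Syy) = 11 / 109.615996 ≈ 0.100350

0.1004


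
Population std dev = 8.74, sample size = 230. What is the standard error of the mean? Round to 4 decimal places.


SE = sigma / sqrt(n)
sqrt(230) ≈ 15.165751
SE = 8.74 / 15.165751 ≈ 0.576299

0.5763


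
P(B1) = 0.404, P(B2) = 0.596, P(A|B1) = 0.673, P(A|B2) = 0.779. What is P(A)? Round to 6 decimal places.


P(A) = P(A|B1)*P(B1) + P(A|B2)*P(B2)
P(A|B1)*P(B1) = 0.673 * 0.404 = 0.271892
P(A|B2)*P(B2) = 0.779 * 0.596 = 0.464284
P(A) = 0.271892 + 0.464284 = 0.736176

0.736176


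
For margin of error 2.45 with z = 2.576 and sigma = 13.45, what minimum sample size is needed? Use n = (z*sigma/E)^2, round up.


z*sigma/E = 2.576 * 13.45 / 2.45 = 12374/875 ≈ 14.141714
(z*sigma/E)^2 ≈ 199.988083
round up: n = 200

200


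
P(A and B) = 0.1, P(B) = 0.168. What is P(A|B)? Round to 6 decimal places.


P(A|B) = P(A and B) / P(B) = 0.1 / 0.168 = 25/42 ≈ 0.59523810

0.595238


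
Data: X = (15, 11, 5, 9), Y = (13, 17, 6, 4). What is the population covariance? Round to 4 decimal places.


Cov = (1/n)*sum((xi-xbar)(yi-ybar))
n = 4, xbar = 40/4 = 10, ybar = 40/4 = 10
sum((xi-xbar)(yi-ybar)) = 48
Cov = 48 / 4 = 12

12.0000


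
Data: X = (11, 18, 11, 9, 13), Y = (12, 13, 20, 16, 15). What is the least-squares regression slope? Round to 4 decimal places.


b = sum((xi-xbar)(yi-ybar)) / sum((xi-xbar)^2)
n = 5, xbar = 62/5 = 12.4, ybar = 76/5 = 15.2
Sxy = sum((xi-xbar)(yi-ybar)) = -17.4
Sxx = sum((xi-xbar)^2) = 47.2
b = Sxy / Sxx = -87/236 ≈ -0.368644

-0.3686


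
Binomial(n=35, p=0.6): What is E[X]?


E[X] = n*p = 35 * 0.6 = 21

21


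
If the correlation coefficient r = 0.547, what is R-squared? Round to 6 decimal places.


R^2 = r^2 = (0.547)^2 = 0.299209

0.299209


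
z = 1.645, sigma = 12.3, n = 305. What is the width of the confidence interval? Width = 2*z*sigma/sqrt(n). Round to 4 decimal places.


width = 2*z*sigma/sqrt(n)
2*z*sigma = 2 * 1.645 * 12.3 = 40.467
sqrt(305) ≈ 17.464249
width = 40.467 / 17.464249 ≈ 2.317134

2.3171


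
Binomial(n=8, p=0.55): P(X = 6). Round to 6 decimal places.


P = C(n,k) * p^k * (1-p)^(n-k)
C(8,6) = 28
p^k = 0.55^6 ≈ 0.02768064
(1-p)^(n-k) = 0.45^2 = 0.2025
P = 28 * 0.02768064 * 0.2025 ≈ 0.156949

0.156949


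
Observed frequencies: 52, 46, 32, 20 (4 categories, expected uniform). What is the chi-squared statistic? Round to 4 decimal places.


chi2 = sum((O-E)^2/E), E = total/4
total = 150, E = 150/4 = 37.5
(52 - 37.5)^2 / 37.5 = 210.25 / 37.5 = 841/150 ≈ 5.606667
(46 - 37.5)^2 / 37.5 = 72.25 / 37.5 = 289/150 ≈ 1.926667
(32 - 37.5)^2 / 37.5 = 30.25 / 37.5 = 121/150 ≈ 0.806667
(20 - 37.5)^2 / 37.5 = 306.25 / 37.5 = 49/6 ≈ 8.166667
chi2 = 1238/75 ≈ 16.506667

16.5067


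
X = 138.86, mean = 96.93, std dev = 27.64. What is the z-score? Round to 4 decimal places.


z = (X - mu) / sigma
X - mu = 138.86 - 96.93 = 41.93
z = 41.93 / 27.64 = 4193/2764 ≈ 1.517004

1.5170


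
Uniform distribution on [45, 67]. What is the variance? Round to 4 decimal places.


Var = (b-a)^2 / 12
(b-a)^2 = (67 - 45)^2 = 484
Var = 484/12 ≈ 40.333333

40.3333


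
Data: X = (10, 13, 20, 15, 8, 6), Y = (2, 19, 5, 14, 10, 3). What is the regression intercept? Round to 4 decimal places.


a = ybar - b*xbar, where b = sum((xi-xbar)(yi-ybar)) / sum((xi-xbar)^2)
n = 6, xbar = 72/6 = 12, ybar = 53/6 ≈ 8.833333
Sxy = sum((xi-xbar)(yi-ybar)) = 39
Sxx = sum((xi-xbar)^2) = 130
b = Sxy / Sxx = 0.3
a = 8.833333 - 0.3 * 12 = 157/30 ≈ 5.233333

5.2333


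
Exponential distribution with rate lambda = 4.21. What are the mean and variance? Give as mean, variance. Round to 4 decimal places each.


mean = 1/lam, var = 1/lam^2
mean = 1 / 4.21 = 100/421 ≈ 0.237530
lam^2 = 4.21^2 = 17.7241
var = 1 / 17.7241 ≈ 0.056420

0.2375, 0.0564


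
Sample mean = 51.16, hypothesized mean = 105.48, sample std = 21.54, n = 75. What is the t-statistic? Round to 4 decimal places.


t = (xbar - mu0) / (s/sqrt(n))
xbar - mu0 = 51.16 - 105.48 = -54.32
sqrt(75) ≈ 8.66025404
s/sqrt(n) = 21.54 / 8.66025404 ≈ 2.48722496
t = -54.32 / 2.48722496 ≈ -21.839601

-21.8396


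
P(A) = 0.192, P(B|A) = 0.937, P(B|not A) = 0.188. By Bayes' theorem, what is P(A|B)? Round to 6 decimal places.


P(A|B) = P(B|A)*P(A) / P(B), P(B) = P(B|A)*P(A) + P(B|not A)*P(not A)
P(B|A)*P(A) = 0.937 * 0.192 = 0.179904
P(B|not A)*P(not A) = 0.188 * 0.808 = 0.151904
P(B) = 0.179904 + 0.151904 = 0.331808
P(A|B) = 0.179904 / 0.331808 ≈ 0.54219308

0.542193


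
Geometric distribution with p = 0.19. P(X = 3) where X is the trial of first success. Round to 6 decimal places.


P = (1-p)^(k-1) * p
(1-p)^(k-1) = 0.81^2 = 0.6561
P = 0.6561 * 0.19 = 0.124659

0.124659


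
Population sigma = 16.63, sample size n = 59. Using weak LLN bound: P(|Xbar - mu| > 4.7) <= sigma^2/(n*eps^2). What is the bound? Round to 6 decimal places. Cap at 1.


bound = min(1, sigma^2/(n*eps^2))
sigma^2 = 16.63^2 = 276.5569
n*eps^2 = 59 * 4.7^2 = 59 * 22.09 = 1303.31
sigma^2/(n*eps^2) = 276.5569 / 1303.31 ≈ 0.21219579

0.212196


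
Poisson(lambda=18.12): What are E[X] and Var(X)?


E[X] = Var(X) = lambda = 18.12

18.12, 18.12


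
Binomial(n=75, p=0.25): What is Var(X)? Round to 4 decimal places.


Var = n*p*(1-p) = 75 * 0.25 * 0.75 = 14.0625

14.0625


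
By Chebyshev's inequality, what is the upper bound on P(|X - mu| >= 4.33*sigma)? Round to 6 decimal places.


P <= 1/k^2
k^2 = 4.33^2 = 18.7489
1/k^2 = 1 / 18.7489 ≈ 0.05333646

0.053336


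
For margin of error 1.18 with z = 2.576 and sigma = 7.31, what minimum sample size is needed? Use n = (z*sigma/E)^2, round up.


z*sigma/E = 2.576 * 7.31 / 1.18 = 117691/7375 ≈ 15.958102
(z*sigma/E)^2 ≈ 254.661010
round up: n = 255

255


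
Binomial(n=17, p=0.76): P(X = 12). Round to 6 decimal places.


P = C(n,k) * p^k * (1-p)^(n-k)
C(17,12) = 6188
p^k = 0.76^12 ≈ 0.03713326
(1-p)^(n-k) = 0.24^5 = 0.0007962624
P = 6188 * 0.03713326 * 0.0007962624 ≈ 0.182966

0.182966


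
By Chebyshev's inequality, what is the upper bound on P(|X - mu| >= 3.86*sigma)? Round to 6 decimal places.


P <= 1/k^2
k^2 = 3.86^2 = 14.8996
1/k^2 = 1 / 14.8996 ≈ 0.06711590

0.067116


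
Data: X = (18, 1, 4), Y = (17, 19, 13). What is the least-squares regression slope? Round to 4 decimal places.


b = sum((xi-xbar)(yi-ybar)) / sum((xi-xbar)^2)
n = 3, xbar = 23/3 ≈ 7.666667, ybar = 49/3 ≈ 16.333333
Sxy = sum((xi-xbar)(yi-ybar)) = 4/3 ≈ 1.333333
Sxx = sum((xi-xbar)^2) = 494/3 ≈ 164.666667
b = Sxy / Sxx = 2/247 ≈ 0.008097

0.0081


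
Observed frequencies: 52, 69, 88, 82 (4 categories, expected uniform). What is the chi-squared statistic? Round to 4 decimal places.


chi2 = sum((O-E)^2/E), E = total/4
total = 291, E = 291/4 = 72.75
(52 - 72.75)^2 / 72.75 = 430.5625 / 72.75 = 6889/1164 ≈ 5.918385
(69 - 72.75)^2 / 72.75 = 14.0625 / 72.75 = 75/388 ≈ 0.193299
(88 - 72.75)^2 / 72.75 = 232.5625 / 72.75 = 3721/1164 ≈ 3.196735
(82 - 72.75)^2 / 72.75 = 85.5625 / 72.75 = 1369/1164 ≈ 1.176117
chi2 = 1017/97 ≈ 10.484536

10.4845


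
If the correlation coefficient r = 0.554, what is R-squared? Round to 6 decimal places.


R^2 = r^2 = (0.554)^2 = 0.306916

0.306916


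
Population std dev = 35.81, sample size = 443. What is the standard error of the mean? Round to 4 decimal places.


SE = sigma / sqrt(n)
sqrt(443) ≈ 21.047565
SE = 35.81 / 21.047565 ≈ 1.701384

1.7014


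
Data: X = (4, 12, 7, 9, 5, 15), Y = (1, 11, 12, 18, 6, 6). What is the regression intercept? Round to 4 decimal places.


a = ybar - b*xbar, where b = sum((xi-xbar)(yi-ybar)) / sum((xi-xbar)^2)
n = 6, xbar = 52/6 = 26/3 ≈ 8.666667, ybar = 54/6 = 9
Sxy = sum((xi-xbar)(yi-ybar)) = 34
Sxx = sum((xi-xbar)^2) = 268/3 ≈ 89.333333
b = Sxy / Sxx = 51/134 ≈ 0.380597
a = 9 - 0.380597 * 8.666667 = 382/67 ≈ 5.701493

5.7015


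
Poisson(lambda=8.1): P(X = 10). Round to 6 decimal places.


P = e^(-lam) * lam^k / k!
e^(-8.1) ≈ 0.0003035391
lam^k = 8.1^10 ≈ 1215766545.905693
k! = 10! = 3628800
P = 0.0003035391 * 1215766545.905693 / 3628800 ≈ 0.101696

0.101696


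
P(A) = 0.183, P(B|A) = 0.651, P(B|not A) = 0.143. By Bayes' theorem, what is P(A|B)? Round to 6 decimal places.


P(A|B) = P(B|A)*P(A) / P(B), P(B) = P(B|A)*P(A) + P(B|not A)*P(not A)
P(B|A)*P(A) = 0.651 * 0.183 = 0.119133
P(B|not A)*P(not A) = 0.143 * 0.817 = 0.116831
P(B) = 0.119133 + 0.116831 = 0.235964
P(A|B) = 0.119133 / 0.235964 ≈ 0.50487786

0.504878


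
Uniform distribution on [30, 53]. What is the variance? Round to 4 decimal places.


Var = (b-a)^2 / 12
(b-a)^2 = (53 - 30)^2 = 529
Var = 529/12 ≈ 44.083333

44.0833


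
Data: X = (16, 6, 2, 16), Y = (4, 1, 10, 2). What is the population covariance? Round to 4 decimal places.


Cov = (1/n)*sum((xi-xbar)(yi-ybar))
n = 4, xbar = 40/4 = 10, ybar = 17/4 = 4.25
sum((xi-xbar)(yi-ybar)) = -48
Cov = -48 / 4 = -12

-12.0000


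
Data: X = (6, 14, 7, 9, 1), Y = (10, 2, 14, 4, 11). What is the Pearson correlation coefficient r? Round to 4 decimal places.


r = sum((xi-xbar)(yi-ybar)) / sqrt(sum((xi-xbar)^2) * sum((yi-ybar)^2))
n = 5, xbar = 37/5 = 7.4, ybar = 41/5 = 8.2
Sxy = sum((xi-xbar)(yi-ybar)) = -70.4
Sxx = sum((xi-xbar)^2) = 89.2
Syy = sum((yi-ybar)^2) = 100.8
sqrt(Sxx*Syy) ≈ 94.822782
r = Sxy / sqrt(Sxx*Syy) = -70.4 / 94.822782 ≈ -0.742438

-0.7424


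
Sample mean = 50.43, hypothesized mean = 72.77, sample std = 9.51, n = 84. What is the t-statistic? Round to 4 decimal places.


t = (xbar - mu0) / (s/sqrt(n))
xbar - mu0 = 50.43 - 72.77 = -22.34
sqrt(84) ≈ 9.16515139
s/sqrt(n) = 9.51 / 9.16515139 ≈ 1.03762607
t = -22.34 / 1.03762607 ≈ -21.529914

-21.5299


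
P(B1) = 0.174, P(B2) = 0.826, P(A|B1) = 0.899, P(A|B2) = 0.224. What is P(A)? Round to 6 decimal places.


P(A) = P(A|B1)*P(B1) + P(A|B2)*P(B2)
P(A|B1)*P(B1) = 0.899 * 0.174 = 0.156426
P(A|B2)*P(B2) = 0.224 * 0.826 = 0.185024
P(A) = 0.156426 + 0.185024 = 0.34145

0.341450


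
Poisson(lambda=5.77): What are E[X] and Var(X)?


E[X] = Var(X) = lambda = 5.77

5.77, 5.77


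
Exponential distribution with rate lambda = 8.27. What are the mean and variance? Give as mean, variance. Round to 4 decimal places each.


mean = 1/lam, var = 1/lam^2
mean = 1 / 8.27 = 100/827 ≈ 0.120919
lam^2 = 8.27^2 = 68.3929
var = 1 / 68.3929 ≈ 0.014621

0.1209, 0.0146


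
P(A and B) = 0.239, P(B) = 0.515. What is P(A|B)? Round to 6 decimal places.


P(A|B) = P(A and B) / P(B) = 0.239 / 0.515 = 239/515 ≈ 0.46407767

0.464078


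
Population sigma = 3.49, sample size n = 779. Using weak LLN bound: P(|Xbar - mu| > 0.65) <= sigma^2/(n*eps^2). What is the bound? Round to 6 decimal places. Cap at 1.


bound = min(1, sigma^2/(n*eps^2))
sigma^2 = 3.49^2 = 12.1801
n*eps^2 = 779 * 0.65^2 = 779 * 0.4225 = 329.1275
sigma^2/(n*eps^2) = 12.1801 / 329.1275 ≈ 0.03700724

0.037007


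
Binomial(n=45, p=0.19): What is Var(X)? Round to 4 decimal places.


Var = n*p*(1-p) = 45 * 0.19 * 0.81 = 6.9255

6.9255


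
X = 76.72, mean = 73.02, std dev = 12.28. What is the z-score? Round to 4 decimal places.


z = (X - mu) / sigma
X - mu = 76.72 - 73.02 = 3.7
z = 3.7 / 12.28 = 185/614 ≈ 0.301303

0.3013


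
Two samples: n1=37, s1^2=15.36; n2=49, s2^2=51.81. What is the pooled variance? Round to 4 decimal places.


sp^2 = ((n1-1)*s1^2 + (n2-1)*s2^2)/(n1+n2-2)
(n1-1)*s1^2 = 36 * 15.36 = 552.96
(n2-1)*s2^2 = 48 * 51.81 = 2486.88
numerator = 552.96 + 2486.88 = 3039.84
n1+n2-2 = 84
sp^2 = 3039.84 / 84 = 6333/175 ≈ 36.188571

36.1886


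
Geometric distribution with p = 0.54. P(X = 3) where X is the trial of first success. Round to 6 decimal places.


P = (1-p)^(k-1) * p
(1-p)^(k-1) = 0.46^2 = 0.2116
P = 0.2116 * 0.54 = 0.114264

0.114264


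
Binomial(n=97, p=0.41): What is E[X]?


E[X] = n*p = 97 * 0.41 = 39.77

39.77


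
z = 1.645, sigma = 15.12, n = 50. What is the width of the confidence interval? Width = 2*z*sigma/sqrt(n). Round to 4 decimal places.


width = 2*z*sigma/sqrt(n)
2*z*sigma = 2 * 1.645 * 15.12 = 49.7448
sqrt(50) ≈ 7.071068
width = 49.7448 / 7.071068 ≈ 7.034977

7.0350


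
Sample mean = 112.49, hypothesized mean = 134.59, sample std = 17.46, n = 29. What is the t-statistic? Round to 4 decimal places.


t = (xbar - mu0) / (s/sqrt(n))
xbar - mu0 = 112.49 - 134.59 = -22.1
sqrt(29) ≈ 5.38516481
s/sqrt(n) = 17.46 / 5.38516481 ≈ 3.24224060
t = -22.1 / 3.24224060 ≈ -6.816274

-6.8163


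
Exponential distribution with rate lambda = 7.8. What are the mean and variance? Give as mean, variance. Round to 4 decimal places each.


mean = 1/lam, var = 1/lam^2
mean = 1 / 7.8 = 5/39 ≈ 0.128205
lam^2 = 7.8^2 = 60.84
var = 1 / 60.84 = 25/1521 ≈ 0.016437

0.1282, 0.0164


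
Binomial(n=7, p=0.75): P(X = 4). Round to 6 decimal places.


P = C(n,k) * p^k * (1-p)^(n-k)
C(7,4) = 35
p^k = 0.75^4 = 81/256 ≈ 0.3164063
(1-p)^(n-k) = 0.25^3 = 0.015625
P = 35 * 0.3164063 * 0.015625 ≈ 0.173035

0.173035


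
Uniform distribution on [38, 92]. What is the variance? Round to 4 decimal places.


Var = (b-a)^2 / 12
(b-a)^2 = (92 - 38)^2 = 2916
Var = 2916/12 = 243

243.0000


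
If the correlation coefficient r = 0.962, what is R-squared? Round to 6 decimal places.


R^2 = r^2 = (0.962)^2 = 0.925444

0.925444


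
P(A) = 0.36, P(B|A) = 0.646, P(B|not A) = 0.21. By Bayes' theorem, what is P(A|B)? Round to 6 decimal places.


P(A|B) = P(B|A)*P(A) / P(B), P(B) = P(B|A)*P(A) + P(B|not A)*P(not A)
P(B|A)*P(A) = 0.646 * 0.36 = 0.23256
P(B|not A)*P(not A) = 0.21 * 0.64 = 0.1344
P(B) = 0.23256 + 0.1344 = 0.36696
P(A|B) = 0.23256 / 0.36696 = 969/1529 ≈ 0.63374755

0.633748


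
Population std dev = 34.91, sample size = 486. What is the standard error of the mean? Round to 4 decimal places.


SE = sigma / sqrt(n)
sqrt(486) ≈ 22.045408
SE = 34.91 / 22.045408 ≈ 1.583550

1.5835


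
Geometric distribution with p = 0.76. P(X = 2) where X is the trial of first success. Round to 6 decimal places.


P = (1-p)^(k-1) * p
(1-p)^(k-1) = 0.24^1 = 0.24
P = 0.24 * 0.76 = 0.1824

0.182400


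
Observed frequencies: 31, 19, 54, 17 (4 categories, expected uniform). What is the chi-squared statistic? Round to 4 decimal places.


chi2 = sum((O-E)^2/E), E = total/4
total = 121, E = 121/4 = 30.25
(31 - 30.25)^2 / 30.25 = 0.5625 / 30.25 = 9/484 ≈ 0.018595
(19 - 30.25)^2 / 30.25 = 126.5625 / 30.25 = 2025/484 ≈ 4.183884
(54 - 30.25)^2 / 30.25 = 564.0625 / 30.25 = 9025/484 ≈ 18.646694
(17 - 30.25)^2 / 30.25 = 175.5625 / 30.25 = 2809/484 ≈ 5.803719
chi2 = 3467/121 ≈ 28.652893

28.6529


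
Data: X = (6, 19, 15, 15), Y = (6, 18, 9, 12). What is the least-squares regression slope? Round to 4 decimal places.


b = sum((xi-xbar)(yi-ybar)) / sum((xi-xbar)^2)
n = 4, xbar = 55/4 = 13.75, ybar = 45/4 = 11.25
Sxy = sum((xi-xbar)(yi-ybar)) = 74.25
Sxx = sum((xi-xbar)^2) = 90.75
b = Sxy / Sxx = 9/11 ≈ 0.818182

0.8182


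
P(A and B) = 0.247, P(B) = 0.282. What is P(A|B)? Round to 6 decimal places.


P(A|B) = P(A and B) / P(B) = 0.247 / 0.282 = 247/282 ≈ 0.87588652

0.875887


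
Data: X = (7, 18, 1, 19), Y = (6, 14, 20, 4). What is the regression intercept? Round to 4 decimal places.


a = ybar - b*xbar, where b = sum((xi-xbar)(yi-ybar)) / sum((xi-xbar)^2)
n = 4, xbar = 45/4 = 11.25, ybar = 44/4 = 11
Sxy = sum((xi-xbar)(yi-ybar)) = -105
Sxx = sum((xi-xbar)^2) = 228.75
b = Sxy / Sxx = -28/61 ≈ -0.459016
a = 11 - (-0.459016) * 11.25 = 986/61 ≈ 16.163934

16.1639


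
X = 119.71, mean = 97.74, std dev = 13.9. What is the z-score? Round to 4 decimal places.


z = (X - mu) / sigma
X - mu = 119.71 - 97.74 = 21.97
z = 21.97 / 13.9 = 2197/1390 ≈ 1.580576

1.5806


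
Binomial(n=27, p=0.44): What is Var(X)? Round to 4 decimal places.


Var = n*p*(1-p) = 27 * 0.44 * 0.56 = 6.6528

6.6528


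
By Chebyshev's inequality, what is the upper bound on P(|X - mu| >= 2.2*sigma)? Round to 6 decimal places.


P <= 1/k^2
k^2 = 2.2^2 = 4.84
1/k^2 = 1 / 4.84 = 25/121 ≈ 0.20661157

0.206612


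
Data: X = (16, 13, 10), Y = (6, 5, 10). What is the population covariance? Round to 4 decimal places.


Cov = (1/n)*sum((xi-xbar)(yi-ybar))
n = 3, xbar = 39/3 = 13, ybar = 21/3 = 7
sum((xi-xbar)(yi-ybar)) = -12
Cov = -12 / 3 = -4

-4.0000


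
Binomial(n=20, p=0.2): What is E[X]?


E[X] = n*p = 20 * 0.2 = 4

4


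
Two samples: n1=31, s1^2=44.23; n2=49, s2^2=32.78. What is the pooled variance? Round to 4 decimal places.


sp^2 = ((n1-1)*s1^2 + (n2-1)*s2^2)/(n1+n2-2)
(n1-1)*s1^2 = 30 * 44.23 = 1326.9
(n2-1)*s2^2 = 48 * 32.78 = 1573.44
numerator = 1326.9 + 1573.44 = 2900.34
n1+n2-2 = 78
sp^2 = 2900.34 / 78 = 48339/1300 ≈ 37.183846

37.1838


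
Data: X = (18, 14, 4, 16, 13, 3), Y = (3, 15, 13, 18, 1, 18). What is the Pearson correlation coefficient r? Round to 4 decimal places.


r = sum((xi-xbar)(yi-ybar)) / sqrt(sum((xi-xbar)^2) * sum((yi-ybar)^2))
n = 6, xbar = 68/6 = 34/3 ≈ 11.333333, ybar = 68/6 = 34/3 ≈ 11.333333
Sxy = sum((xi-xbar)(yi-ybar)) = -299/3 ≈ -99.666667
Sxx = sum((xi-xbar)^2) = 598/3 ≈ 199.333333
Syy = sum((yi-ybar)^2) = 844/3 ≈ 281.333333
sqrt(Sxx*Syy) ≈ 236.810285
r = Sxy / sqrt(Sxx*Syy) = -99.666667 / 236.810285 ≈ -0.420871

-0.4209


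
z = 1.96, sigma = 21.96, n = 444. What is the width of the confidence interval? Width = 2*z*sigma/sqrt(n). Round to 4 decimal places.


width = 2*z*sigma/sqrt(n)
2*z*sigma = 2 * 1.96 * 21.96 = 86.0832
sqrt(444) ≈ 21.071308
width = 86.0832 / 21.071308 ≈ 4.085328

4.0853


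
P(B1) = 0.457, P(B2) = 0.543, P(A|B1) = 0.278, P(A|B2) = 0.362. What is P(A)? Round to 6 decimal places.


P(A) = P(A|B1)*P(B1) + P(A|B2)*P(B2)
P(A|B1)*P(B1) = 0.278 * 0.457 = 0.127046
P(A|B2)*P(B2) = 0.362 * 0.543 = 0.196566
P(A) = 0.127046 + 0.196566 = 0.323612

0.323612


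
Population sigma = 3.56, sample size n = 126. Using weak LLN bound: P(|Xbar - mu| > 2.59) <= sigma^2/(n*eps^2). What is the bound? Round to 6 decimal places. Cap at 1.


bound = min(1, sigma^2/(n*eps^2))
sigma^2 = 3.56^2 = 12.6736
n*eps^2 = 126 * 2.59^2 = 126 * 6.7081 = 845.2206
sigma^2/(n*eps^2) = 12.6736 / 845.2206 ≈ 0.01499443

0.014994


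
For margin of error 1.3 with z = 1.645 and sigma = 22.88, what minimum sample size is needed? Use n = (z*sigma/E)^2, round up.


z*sigma/E = 1.645 * 22.88 / 1.3 = 28.952
(z*sigma/E)^2 = 838.218304
round up: n = 839

839


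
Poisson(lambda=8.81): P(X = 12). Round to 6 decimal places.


P = e^(-lam) * lam^k / k!
e^(-8.81) ≈ 0.0001492333
lam^k = 8.81^12 ≈ 218630576996.344103
k! = 12! = 479001600
P = 0.0001492333 * 218630576996.344103 / 479001600 ≈ 0.068114

0.068114


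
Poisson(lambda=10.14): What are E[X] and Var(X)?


E[X] = Var(X) = lambda = 10.14

10.14, 10.14


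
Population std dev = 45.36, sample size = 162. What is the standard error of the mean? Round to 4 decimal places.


SE = sigma / sqrt(n)
sqrt(162) ≈ 12.727922
SE = 45.36 / 12.727922 ≈ 3.563818

3.5638


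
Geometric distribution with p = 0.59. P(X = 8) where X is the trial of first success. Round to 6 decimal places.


P = (1-p)^(k-1) * p
(1-p)^(k-1) = 0.41^7 ≈ 0.001947543
P = 0.001947543 * 0.59 ≈ 0.001149050

0.001149


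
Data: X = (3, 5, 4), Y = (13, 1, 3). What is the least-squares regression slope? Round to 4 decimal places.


b = sum((xi-xbar)(yi-ybar)) / sum((xi-xbar)^2)
n = 3, xbar = 12/3 = 4, ybar = 17/3 ≈ 5.666667
Sxy = sum((xi-xbar)(yi-ybar)) = -12
Sxx = sum((xi-xbar)^2) = 2
b = Sxy / Sxx = -6

-6.0000


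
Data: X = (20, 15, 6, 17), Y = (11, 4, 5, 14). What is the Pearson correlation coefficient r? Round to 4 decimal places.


r = sum((xi-xbar)(yi-ybar)) / sqrt(sum((xi-xbar)^2) * sum((yi-ybar)^2))
n = 4, xbar = 58/4 = 14.5, ybar = 34/4 = 8.5
Sxy = sum((xi-xbar)(yi-ybar)) = 55
Sxx = sum((xi-xbar)^2) = 109
Syy = sum((yi-ybar)^2) = 69
sqrt(Sxx*Syy) ≈ 86.723699
r = Sxy / sqrt(Sxx*Syy) = 55 / 86.723699 ≈ 0.634198

0.6342


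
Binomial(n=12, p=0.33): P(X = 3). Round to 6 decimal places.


P = C(n,k) * p^k * (1-p)^(n-k)
C(12,3) = 220
p^k = 0.33^3 = 0.035937
(1-p)^(n-k) = 0.67^9 ≈ 0.02720653
P = 220 * 0.035937 * 0.02720653 ≈ 0.215099

0.215099


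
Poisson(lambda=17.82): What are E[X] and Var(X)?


E[X] = Var(X) = lambda = 17.82

17.82, 17.82


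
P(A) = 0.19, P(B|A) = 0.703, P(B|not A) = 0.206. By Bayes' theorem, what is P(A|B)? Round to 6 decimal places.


P(A|B) = P(B|A)*P(A) / P(B), P(B) = P(B|A)*P(A) + P(B|not A)*P(not A)
P(B|A)*P(A) = 0.703 * 0.19 = 0.13357
P(B|not A)*P(not A) = 0.206 * 0.81 = 0.16686
P(B) = 0.13357 + 0.16686 = 0.30043
P(A|B) = 0.13357 / 0.30043 ≈ 0.44459608

0.444596


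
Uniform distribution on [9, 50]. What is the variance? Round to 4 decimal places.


Var = (b-a)^2 / 12
(b-a)^2 = (50 - 9)^2 = 1681
Var = 1681/12 ≈ 140.083333

140.0833


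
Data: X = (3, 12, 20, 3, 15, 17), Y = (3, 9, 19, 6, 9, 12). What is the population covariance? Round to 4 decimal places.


Cov = (1/n)*sum((xi-xbar)(yi-ybar))
n = 6, xbar = 70/6 = 35/3 ≈ 11.666667, ybar = 58/6 = 29/3 ≈ 9.666667
sum((xi-xbar)(yi-ybar)) = 532/3 ≈ 177.333333
Cov = 177.333333 / 6 = 266/9 ≈ 29.555556

29.5556


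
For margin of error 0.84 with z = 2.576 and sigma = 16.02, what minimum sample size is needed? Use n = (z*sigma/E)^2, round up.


z*sigma/E = 2.576 * 16.02 / 0.84 = 49.128
(z*sigma/E)^2 = 2413.560384
round up: n = 2414

2414


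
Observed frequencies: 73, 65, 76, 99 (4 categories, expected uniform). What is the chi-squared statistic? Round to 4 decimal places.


chi2 = sum((O-E)^2/E), E = total/4
total = 313, E = 313/4 = 78.25
(73 - 78.25)^2 / 78.25 = 27.5625 / 78.25 = 441/1252 ≈ 0.352236
(65 - 78.25)^2 / 78.25 = 175.5625 / 78.25 = 2809/1252 ≈ 2.243610
(76 - 78.25)^2 / 78.25 = 5.0625 / 78.25 = 81/1252 ≈ 0.064696
(99 - 78.25)^2 / 78.25 = 430.5625 / 78.25 = 6889/1252 ≈ 5.502396
chi2 = 2555/313 ≈ 8.162939

8.1629


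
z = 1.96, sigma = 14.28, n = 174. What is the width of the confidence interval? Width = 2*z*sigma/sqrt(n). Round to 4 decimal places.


width = 2*z*sigma/sqrt(n)
2*z*sigma = 2 * 1.96 * 14.28 = 55.9776
sqrt(174) ≈ 13.190906
width = 55.9776 / 13.190906 ≈ 4.243651

4.2437


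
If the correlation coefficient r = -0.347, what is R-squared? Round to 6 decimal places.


R^2 = r^2 = (-0.347)^2 = 0.120409

0.120409


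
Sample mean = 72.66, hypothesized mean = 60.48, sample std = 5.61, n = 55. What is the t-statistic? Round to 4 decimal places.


t = (xbar - mu0) / (s/sqrt(n))
xbar - mu0 = 72.66 - 60.48 = 12.18
sqrt(55) ≈ 7.41619849
s/sqrt(n) = 5.61 / 7.41619849 ≈ 0.75645225
t = 12.18 / 0.75645225 ≈ 16.101479

16.1015


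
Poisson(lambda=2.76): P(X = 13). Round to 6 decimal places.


P = e^(-lam) * lam^k / k!
e^(-2.76) ≈ 0.06329177
lam^k = 2.76^13 ≈ 539284.659912
k! = 13! = 6227020800
P = 0.06329177 * 539284.659912 / 6227020800 ≈ 0.000005

0.000005


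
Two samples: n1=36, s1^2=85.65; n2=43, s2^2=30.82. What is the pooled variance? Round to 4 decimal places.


sp^2 = ((n1-1)*s1^2 + (n2-1)*s2^2)/(n1+n2-2)
(n1-1)*s1^2 = 35 * 85.65 = 2997.75
(n2-1)*s2^2 = 42 * 30.82 = 1294.44
numerator = 2997.75 + 1294.44 = 4292.19
n1+n2-2 = 77
sp^2 = 4292.19 / 77 = 61317/1100 ≈ 55.742727

55.7427


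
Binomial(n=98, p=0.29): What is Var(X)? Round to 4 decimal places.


Var = n*p*(1-p) = 98 * 0.29 * 0.71 = 20.1782

20.1782


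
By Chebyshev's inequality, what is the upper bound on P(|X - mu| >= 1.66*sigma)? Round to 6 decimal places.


P <= 1/k^2
k^2 = 1.66^2 = 2.7556
1/k^2 = 1 / 2.7556 = 2500/6889 ≈ 0.36289737

0.362897


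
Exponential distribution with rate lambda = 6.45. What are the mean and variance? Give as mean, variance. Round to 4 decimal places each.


mean = 1/lam, var = 1/lam^2
mean = 1 / 6.45 = 20/129 ≈ 0.155039
lam^2 = 6.45^2 = 41.6025
var = 1 / 41.6025 ≈ 0.024037

0.1550, 0.0240


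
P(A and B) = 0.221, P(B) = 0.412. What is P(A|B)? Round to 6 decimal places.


P(A|B) = P(A and B) / P(B) = 0.221 / 0.412 = 221/412 ≈ 0.53640777

0.536408


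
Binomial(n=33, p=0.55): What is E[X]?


E[X] = n*p = 33 * 0.55 = 18.15

18.15


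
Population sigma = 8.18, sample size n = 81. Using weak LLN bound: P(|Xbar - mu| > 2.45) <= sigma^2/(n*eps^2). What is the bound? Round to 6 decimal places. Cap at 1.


bound = min(1, sigma^2/(n*eps^2))
sigma^2 = 8.18^2 = 66.9124
n*eps^2 = 81 * 2.45^2 = 81 * 6.0025 = 486.2025
sigma^2/(n*eps^2) = 66.9124 / 486.2025 ≈ 0.13762249

0.137622


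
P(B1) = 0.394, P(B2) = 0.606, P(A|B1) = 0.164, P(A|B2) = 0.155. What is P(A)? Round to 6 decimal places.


P(A) = P(A|B1)*P(B1) + P(A|B2)*P(B2)
P(A|B1)*P(B1) = 0.164 * 0.394 = 0.064616
P(A|B2)*P(B2) = 0.155 * 0.606 = 0.09393
P(A) = 0.064616 + 0.09393 = 0.158546

0.158546


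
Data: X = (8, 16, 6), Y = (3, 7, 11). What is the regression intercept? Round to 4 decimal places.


a = ybar - b*xbar, where b = sum((xi-xbar)(yi-ybar)) / sum((xi-xbar)^2)
n = 3, xbar = 30/3 = 10, ybar = 21/3 = 7
Sxy = sum((xi-xbar)(yi-ybar)) = -8
Sxx = sum((xi-xbar)^2) = 56
b = Sxy / Sxx = -1/7 ≈ -0.142857
a = 7 - (-0.142857) * 10 = 59/7 ≈ 8.428571

8.4286


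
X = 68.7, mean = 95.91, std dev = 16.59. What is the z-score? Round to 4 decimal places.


z = (X - mu) / sigma
X - mu = 68.7 - 95.91 = -27.21
z = -27.21 / 16.59 = -907/553 ≈ -1.640145

-1.6401


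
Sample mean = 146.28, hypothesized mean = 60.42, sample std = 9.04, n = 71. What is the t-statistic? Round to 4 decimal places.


t = (xbar - mu0) / (s/sqrt(n))
xbar - mu0 = 146.28 - 60.42 = 85.86
sqrt(71) ≈ 8.42614977
s/sqrt(n) = 9.04 / 8.42614977 ≈ 1.07285062
t = 85.86 / 1.07285062 ≈ 80.029781

80.0298


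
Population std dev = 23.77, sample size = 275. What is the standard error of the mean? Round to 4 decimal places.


SE = sigma / sqrt(n)
sqrt(275) ≈ 16.583124
SE = 23.77 / 16.583124 ≈ 1.433385

1.4334


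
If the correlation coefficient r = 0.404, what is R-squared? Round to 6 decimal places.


R^2 = r^2 = (0.404)^2 = 0.163216

0.163216


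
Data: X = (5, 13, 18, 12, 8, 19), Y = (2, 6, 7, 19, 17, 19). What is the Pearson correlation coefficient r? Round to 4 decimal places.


r = sum((xi-xbar)(yi-ybar)) / sqrt(sum((xi-xbar)^2) * sum((yi-ybar)^2))
n = 6, xbar = 75/6 = 12.5, ybar = 70/6 = 35/3 ≈ 11.666667
Sxy = sum((xi-xbar)(yi-ybar)) = 64
Sxx = sum((xi-xbar)^2) = 149.5
Syy = sum((yi-ybar)^2) = 850/3 ≈ 283.333333
sqrt(Sxx*Syy) ≈ 205.811402
r = Sxy / sqrt(Sxx*Syy) = 64 / 205.811402 ≈ 0.310964

0.3110


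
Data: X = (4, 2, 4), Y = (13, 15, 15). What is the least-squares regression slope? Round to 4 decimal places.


b = sum((xi-xbar)(yi-ybar)) / sum((xi-xbar)^2)
n = 3, xbar = 10/3 ≈ 3.333333, ybar = 43/3 ≈ 14.333333
Sxy = sum((xi-xbar)(yi-ybar)) = -4/3 ≈ -1.333333
Sxx = sum((xi-xbar)^2) = 8/3 ≈ 2.666667
b = Sxy / Sxx = -0.5

-0.5000


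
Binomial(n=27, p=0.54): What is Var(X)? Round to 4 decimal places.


Var = n*p*(1-p) = 27 * 0.54 * 0.46 = 6.7068

6.7068


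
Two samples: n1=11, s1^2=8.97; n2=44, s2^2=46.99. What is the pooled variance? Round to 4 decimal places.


sp^2 = ((n1-1)*s1^2 + (n2-1)*s2^2)/(n1+n2-2)
(n1-1)*s1^2 = 10 * 8.97 = 89.7
(n2-1)*s2^2 = 43 * 46.99 = 2020.57
numerator = 89.7 + 2020.57 = 2110.27
n1+n2-2 = 53
sp^2 = 2110.27 / 53 = 211027/5300 ≈ 39.816415

39.8164


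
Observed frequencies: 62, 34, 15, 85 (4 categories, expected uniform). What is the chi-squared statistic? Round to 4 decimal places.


chi2 = sum((O-E)^2/E), E = total/4
total = 196, E = 196/4 = 49
(62 - 49)^2 / 49 = 169 / 49 = 169/49 ≈ 3.448980
(34 - 49)^2 / 49 = 225 / 49 = 225/49 ≈ 4.591837
(15 - 49)^2 / 49 = 1156 / 49 = 1156/49 ≈ 23.591837
(85 - 49)^2 / 49 = 1296 / 49 = 1296/49 ≈ 26.448980
chi2 = 2846/49 ≈ 58.081633

58.0816


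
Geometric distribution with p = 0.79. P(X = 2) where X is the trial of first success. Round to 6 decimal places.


P = (1-p)^(k-1) * p
(1-p)^(k-1) = 0.21^1 = 0.21
P = 0.21 * 0.79 = 0.1659

0.165900


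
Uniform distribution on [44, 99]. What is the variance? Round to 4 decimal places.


Var = (b-a)^2 / 12
(b-a)^2 = (99 - 44)^2 = 3025
Var = 3025/12 ≈ 252.083333

252.0833


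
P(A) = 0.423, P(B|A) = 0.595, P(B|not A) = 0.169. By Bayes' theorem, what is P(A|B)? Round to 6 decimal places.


P(A|B) = P(B|A)*P(A) / P(B), P(B) = P(B|A)*P(A) + P(B|not A)*P(not A)
P(B|A)*P(A) = 0.595 * 0.423 = 0.251685
P(B|not A)*P(not A) = 0.169 * 0.577 = 0.097513
P(B) = 0.251685 + 0.097513 = 0.349198
P(A|B) = 0.251685 / 0.349198 ≈ 0.72075155

0.720752


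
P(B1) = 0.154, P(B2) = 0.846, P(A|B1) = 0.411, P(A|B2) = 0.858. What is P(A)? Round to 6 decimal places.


P(A) = P(A|B1)*P(B1) + P(A|B2)*P(B2)
P(A|B1)*P(B1) = 0.411 * 0.154 = 0.063294
P(A|B2)*P(B2) = 0.858 * 0.846 = 0.725868
P(A) = 0.063294 + 0.725868 = 0.789162

0.789162


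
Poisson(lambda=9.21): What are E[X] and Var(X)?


E[X] = Var(X) = lambda = 9.21

9.21, 9.21


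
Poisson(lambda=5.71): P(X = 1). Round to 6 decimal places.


P = e^(-lam) * lam^k / k!
e^(-5.71) ≈ 0.003312673
lam^k = 5.71^1 = 5.71
k! = 1! = 1
P = 0.003312673 * 5.71 / 1 ≈ 0.018915

0.018915


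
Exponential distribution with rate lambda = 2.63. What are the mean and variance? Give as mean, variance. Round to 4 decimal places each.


mean = 1/lam, var = 1/lam^2
mean = 1 / 2.63 = 100/263 ≈ 0.380228
lam^2 = 2.63^2 = 6.9169
var = 1 / 6.9169 ≈ 0.144573

0.3802, 0.1446


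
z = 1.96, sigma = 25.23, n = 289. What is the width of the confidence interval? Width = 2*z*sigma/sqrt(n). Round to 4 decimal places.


width = 2*z*sigma/sqrt(n)
2*z*sigma = 2 * 1.96 * 25.23 = 98.9016
sqrt(289) = 17
width = 98.9016 / 17 ≈ 5.817741

5.8177


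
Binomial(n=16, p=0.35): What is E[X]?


E[X] = n*p = 16 * 0.35 = 5.6

5.6


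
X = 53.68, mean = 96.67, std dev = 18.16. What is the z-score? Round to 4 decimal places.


z = (X - mu) / sigma
X - mu = 53.68 - 96.67 = -42.99
z = -42.99 / 18.16 = -4299/1816 ≈ -2.367291

-2.3673


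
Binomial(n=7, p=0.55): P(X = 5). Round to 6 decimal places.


P = C(n,k) * p^k * (1-p)^(n-k)
C(7,5) = 21
p^k = 0.55^5 ≈ 0.05032844
(1-p)^(n-k) = 0.45^2 = 0.2025
P = 21 * 0.05032844 * 0.2025 ≈ 0.214022

0.214022


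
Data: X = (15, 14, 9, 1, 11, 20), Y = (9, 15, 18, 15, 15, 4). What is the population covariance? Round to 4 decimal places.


Cov = (1/n)*sum((xi-xbar)(yi-ybar))
n = 6, xbar = 70/6 = 35/3 ≈ 11.666667, ybar = 76/6 = 38/3 ≈ 12.666667
sum((xi-xbar)(yi-ybar)) = -359/3 ≈ -119.666667
Cov = -119.666667 / 6 = -359/18 ≈ -19.944444

-19.9444


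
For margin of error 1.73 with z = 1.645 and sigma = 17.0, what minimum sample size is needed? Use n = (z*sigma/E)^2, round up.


z*sigma/E = 1.645 * 17.0 / 1.73 = 5593/346 ≈ 16.164740
(z*sigma/E)^2 ≈ 261.298816
round up: n = 262

262


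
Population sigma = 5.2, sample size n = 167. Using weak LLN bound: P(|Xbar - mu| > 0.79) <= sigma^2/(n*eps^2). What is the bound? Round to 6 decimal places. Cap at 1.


bound = min(1, sigma^2/(n*eps^2))
sigma^2 = 5.2^2 = 27.04
n*eps^2 = 167 * 0.79^2 = 167 * 0.6241 = 104.2247
sigma^2/(n*eps^2) = 27.04 / 104.2247 ≈ 0.25943946

0.259439


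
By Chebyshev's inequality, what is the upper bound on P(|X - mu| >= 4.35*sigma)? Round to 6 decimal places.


P <= 1/k^2
k^2 = 4.35^2 = 18.9225
1/k^2 = 1 / 18.9225 = 400/7569 ≈ 0.05284714

0.052847


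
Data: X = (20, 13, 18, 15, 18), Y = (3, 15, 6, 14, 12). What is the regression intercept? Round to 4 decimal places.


a = ybar - b*xbar, where b = sum((xi-xbar)(yi-ybar)) / sum((xi-xbar)^2)
n = 5, xbar = 84/5 = 16.8, ybar = 50/5 = 10
Sxy = sum((xi-xbar)(yi-ybar)) = -51
Sxx = sum((xi-xbar)^2) = 30.8
b = Sxy / Sxx = -255/154 ≈ -1.655844
a = 10 - (-1.655844) * 16.8 = 416/11 ≈ 37.818182

37.8182


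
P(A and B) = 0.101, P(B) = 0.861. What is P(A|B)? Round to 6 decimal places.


P(A|B) = P(A and B) / P(B) = 0.101 / 0.861 = 101/861 ≈ 0.11730546

0.117305


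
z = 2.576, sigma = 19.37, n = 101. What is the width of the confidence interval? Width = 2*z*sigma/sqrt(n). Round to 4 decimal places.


width = 2*z*sigma/sqrt(n)
2*z*sigma = 2 * 2.576 * 19.37 = 99.79424
sqrt(101) ≈ 10.049876
width = 99.79424 / 10.049876 ≈ 9.929898

9.9299


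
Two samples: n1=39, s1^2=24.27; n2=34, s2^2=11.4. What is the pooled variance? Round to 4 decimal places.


sp^2 = ((n1-1)*s1^2 + (n2-1)*s2^2)/(n1+n2-2)
(n1-1)*s1^2 = 38 * 24.27 = 922.26
(n2-1)*s2^2 = 33 * 11.4 = 376.2
numerator = 922.26 + 376.2 = 1298.46
n1+n2-2 = 71
sp^2 = 1298.46 / 71 = 64923/3550 ≈ 18.288169

18.2882


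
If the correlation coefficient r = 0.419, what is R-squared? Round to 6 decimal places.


R^2 = r^2 = (0.419)^2 = 0.175561

0.175561


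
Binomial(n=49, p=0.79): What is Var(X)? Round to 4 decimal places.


Var = n*p*(1-p) = 49 * 0.79 * 0.21 = 8.1291

8.1291


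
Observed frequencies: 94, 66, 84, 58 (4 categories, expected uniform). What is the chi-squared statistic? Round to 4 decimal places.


chi2 = sum((O-E)^2/E), E = total/4
total = 302, E = 302/4 = 75.5
(94 - 75.5)^2 / 75.5 = 342.25 / 75.5 = 1369/302 ≈ 4.533113
(66 - 75.5)^2 / 75.5 = 90.25 / 75.5 = 361/302 ≈ 1.195364
(84 - 75.5)^2 / 75.5 = 72.25 / 75.5 = 289/302 ≈ 0.956954
(58 - 75.5)^2 / 75.5 = 306.25 / 75.5 = 1225/302 ≈ 4.056291
chi2 = 1622/151 ≈ 10.741722

10.7417


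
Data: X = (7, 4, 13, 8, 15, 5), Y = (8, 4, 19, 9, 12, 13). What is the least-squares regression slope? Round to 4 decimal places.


b = sum((xi-xbar)(yi-ybar)) / sum((xi-xbar)^2)
n = 6, xbar = 52/6 = 26/3 ≈ 8.666667, ybar = 65/6 ≈ 10.833333
Sxy = sum((xi-xbar)(yi-ybar)) = 218/3 ≈ 72.666667
Sxx = sum((xi-xbar)^2) = 292/3 ≈ 97.333333
b = Sxy / Sxx = 109/146 ≈ 0.746575

0.7466


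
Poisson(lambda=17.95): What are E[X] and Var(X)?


E[X] = Var(X) = lambda = 17.95

17.95, 17.95


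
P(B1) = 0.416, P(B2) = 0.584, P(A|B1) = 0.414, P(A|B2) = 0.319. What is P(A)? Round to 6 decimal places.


P(A) = P(A|B1)*P(B1) + P(A|B2)*P(B2)
P(A|B1)*P(B1) = 0.414 * 0.416 = 0.172224
P(A|B2)*P(B2) = 0.319 * 0.584 = 0.186296
P(A) = 0.172224 + 0.186296 = 0.35852

0.358520


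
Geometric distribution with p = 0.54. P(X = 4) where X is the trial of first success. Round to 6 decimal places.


P = (1-p)^(k-1) * p
(1-p)^(k-1) = 0.46^3 = 0.097336
P = 0.097336 * 0.54 = 0.05256144

0.052561


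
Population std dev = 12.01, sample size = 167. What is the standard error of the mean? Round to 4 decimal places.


SE = sigma / sqrt(n)
sqrt(167) ≈ 12.922848
SE = 12.01 / 12.922848 ≈ 0.929362

0.9294


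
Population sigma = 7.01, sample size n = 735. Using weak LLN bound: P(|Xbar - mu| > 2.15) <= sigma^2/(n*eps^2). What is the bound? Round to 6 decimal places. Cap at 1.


bound = min(1, sigma^2/(n*eps^2))
sigma^2 = 7.01^2 = 49.1401
n*eps^2 = 735 * 2.15^2 = 735 * 4.6225 = 3397.5375
sigma^2/(n*eps^2) = 49.1401 / 3397.5375 ≈ 0.01446345

0.014463


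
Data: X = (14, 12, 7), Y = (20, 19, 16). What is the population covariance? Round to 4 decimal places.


Cov = (1/n)*sum((xi-xbar)(yi-ybar))
n = 3, xbar = 33/3 = 11, ybar = 55/3 ≈ 18.333333
sum((xi-xbar)(yi-ybar)) = 15
Cov = 15 / 3 = 5

5.0000


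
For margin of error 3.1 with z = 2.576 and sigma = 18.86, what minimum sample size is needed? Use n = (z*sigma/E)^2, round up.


z*sigma/E = 2.576 * 18.86 / 3.1 ≈ 15.672052
(z*sigma/E)^2 ≈ 245.613202
round up: n = 246

246


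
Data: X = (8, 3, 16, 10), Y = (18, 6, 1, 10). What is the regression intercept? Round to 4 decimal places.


a = ybar - b*xbar, where b = sum((xi-xbar)(yi-ybar)) / sum((xi-xbar)^2)
n = 4, xbar = 37/4 = 9.25, ybar = 35/4 = 8.75
Sxy = sum((xi-xbar)(yi-ybar)) = -45.75
Sxx = sum((xi-xbar)^2) = 86.75
b = Sxy / Sxx = -183/347 ≈ -0.527378
a = 8.75 - (-0.527378) * 9.25 = 4729/347 ≈ 13.628242

13.6282


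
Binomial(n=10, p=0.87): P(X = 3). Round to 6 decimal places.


P = C(n,k) * p^k * (1-p)^(n-k)
C(10,3) = 120
p^k = 0.87^3 = 0.658503
(1-p)^(n-k) = 0.13^7 ≈ 0.0000006274852
P = 120 * 0.658503 * 0.0000006274852 ≈ 0.000050

0.000050


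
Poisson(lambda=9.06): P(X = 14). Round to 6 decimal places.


P = e^(-lam) * lam^k / k!
e^(-9.06) ≈ 0.0001162230
lam^k = 9.06^14 ≈ 25106996814450.067020
k! = 14! = 87178291200
P = 0.0001162230 * 25106996814450.067020 / 87178291200 ≈ 0.033472

0.033472


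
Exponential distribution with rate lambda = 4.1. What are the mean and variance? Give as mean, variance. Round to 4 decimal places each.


mean = 1/lam, var = 1/lam^2
mean = 1 / 4.1 = 10/41 ≈ 0.243902
lam^2 = 4.1^2 = 16.81
var = 1 / 16.81 = 100/1681 ≈ 0.059488

0.2439, 0.0595


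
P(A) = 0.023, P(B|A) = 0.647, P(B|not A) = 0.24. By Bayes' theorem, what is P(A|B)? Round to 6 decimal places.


P(A|B) = P(B|A)*P(A) / P(B), P(B) = P(B|A)*P(A) + P(B|not A)*P(not A)
P(B|A)*P(A) = 0.647 * 0.023 = 0.014881
P(B|not A)*P(not A) = 0.24 * 0.977 = 0.23448
P(B) = 0.014881 + 0.23448 = 0.249361
P(A|B) = 0.014881 / 0.249361 ≈ 0.05967653

0.059677


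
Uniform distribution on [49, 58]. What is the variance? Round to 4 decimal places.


Var = (b-a)^2 / 12
(b-a)^2 = (58 - 49)^2 = 81
Var = 81/12 = 6.75

6.7500


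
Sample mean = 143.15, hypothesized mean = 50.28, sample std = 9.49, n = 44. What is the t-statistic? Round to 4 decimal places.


t = (xbar - mu0) / (s/sqrt(n))
xbar - mu0 = 143.15 - 50.28 = 92.87
sqrt(44) ≈ 6.63324958
s/sqrt(n) = 9.49 / 6.63324958 ≈ 1.43067133
t = 92.87 / 1.43067133 ≈ 64.913582

64.9136


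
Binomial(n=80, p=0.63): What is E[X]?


E[X] = n*p = 80 * 0.63 = 50.4

50.4


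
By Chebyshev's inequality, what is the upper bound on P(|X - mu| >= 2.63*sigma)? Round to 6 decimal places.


P <= 1/k^2
k^2 = 2.63^2 = 6.9169
1/k^2 = 1 / 6.9169 ≈ 0.14457344

0.144573


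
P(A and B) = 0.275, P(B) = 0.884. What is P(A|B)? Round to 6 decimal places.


P(A|B) = P(A and B) / P(B) = 0.275 / 0.884 = 275/884 ≈ 0.31108597

0.311086


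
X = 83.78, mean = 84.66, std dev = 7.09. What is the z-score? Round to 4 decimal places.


z = (X - mu) / sigma
X - mu = 83.78 - 84.66 = -0.88
z = -0.88 / 7.09 = -88/709 ≈ -0.124118

-0.1241


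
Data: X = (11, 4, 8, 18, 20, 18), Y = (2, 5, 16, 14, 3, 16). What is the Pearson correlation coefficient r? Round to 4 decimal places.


r = sum((xi-xbar)(yi-ybar)) / sqrt(sum((xi-xbar)^2) * sum((yi-ybar)^2))
n = 6, xbar = 79/6 ≈ 13.166667, ybar = 56/6 = 28/3 ≈ 9.333333
Sxy = sum((xi-xbar)(yi-ybar)) = 98/3 ≈ 32.666667
Sxx = sum((xi-xbar)^2) = 1253/6 ≈ 208.833333
Syy = sum((yi-ybar)^2) = 670/3 ≈ 223.333333
sqrt(Sxx*Syy) ≈ 215.961674
r = Sxy / sqrt(Sxx*Syy) = 32.666667 / 215.961674 ≈ 0.151261

0.1513


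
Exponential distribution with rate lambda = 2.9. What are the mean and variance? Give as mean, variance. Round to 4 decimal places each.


mean = 1/lam, var = 1/lam^2
mean = 1 / 2.9 = 10/29 ≈ 0.344828
lam^2 = 2.9^2 = 8.41
var = 1 / 8.41 = 100/841 ≈ 0.118906

0.3448, 0.1189
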